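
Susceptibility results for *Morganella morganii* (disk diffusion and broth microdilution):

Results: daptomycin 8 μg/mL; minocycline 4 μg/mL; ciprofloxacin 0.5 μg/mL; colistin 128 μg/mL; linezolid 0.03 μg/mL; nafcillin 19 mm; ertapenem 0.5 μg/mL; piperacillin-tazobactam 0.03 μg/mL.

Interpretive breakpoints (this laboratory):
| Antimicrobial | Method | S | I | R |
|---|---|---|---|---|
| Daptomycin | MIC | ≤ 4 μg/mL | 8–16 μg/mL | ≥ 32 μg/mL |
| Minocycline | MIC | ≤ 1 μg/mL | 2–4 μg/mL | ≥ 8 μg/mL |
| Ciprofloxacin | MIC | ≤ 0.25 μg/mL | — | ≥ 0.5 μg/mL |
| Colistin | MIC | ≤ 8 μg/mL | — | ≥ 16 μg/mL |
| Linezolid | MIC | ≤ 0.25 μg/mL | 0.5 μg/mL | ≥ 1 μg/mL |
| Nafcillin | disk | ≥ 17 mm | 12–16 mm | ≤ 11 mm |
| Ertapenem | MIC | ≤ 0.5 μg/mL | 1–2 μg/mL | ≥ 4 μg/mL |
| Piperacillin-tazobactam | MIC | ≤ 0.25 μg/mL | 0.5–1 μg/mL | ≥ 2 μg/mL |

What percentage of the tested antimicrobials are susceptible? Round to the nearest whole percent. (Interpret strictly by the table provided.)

Daptomycin (8 μg/mL) in 8–16 μg/mL → I
Minocycline: 4 μg/mL is in 2–4 μg/mL → intermediate
Ciprofloxacin (0.5 μg/mL) ≥ 0.5 μg/mL ⇒ Resistant
Colistin: 128 μg/mL is ≥ 16 μg/mL ⇒ R
Linezolid 0.03 μg/mL: ≤ 0.25 μg/mL ⇒ Susceptible
Nafcillin (19 mm) ≥ 17 mm — S
Ertapenem 0.5 μg/mL: ≤ 0.5 μg/mL → Susceptible
Piperacillin-tazobactam (0.03 μg/mL) ≤ 0.25 μg/mL ⇒ S
Susceptible: 4/8

50%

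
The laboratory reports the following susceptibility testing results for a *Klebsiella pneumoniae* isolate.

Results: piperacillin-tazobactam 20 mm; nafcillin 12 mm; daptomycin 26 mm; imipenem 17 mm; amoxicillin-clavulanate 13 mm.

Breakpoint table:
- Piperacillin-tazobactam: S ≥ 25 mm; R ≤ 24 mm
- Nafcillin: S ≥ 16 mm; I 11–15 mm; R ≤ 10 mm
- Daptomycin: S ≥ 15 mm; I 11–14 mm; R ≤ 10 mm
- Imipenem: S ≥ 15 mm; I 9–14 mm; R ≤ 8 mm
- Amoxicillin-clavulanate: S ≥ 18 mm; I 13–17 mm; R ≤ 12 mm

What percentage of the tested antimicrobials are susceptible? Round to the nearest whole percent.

Piperacillin-tazobactam: 20 mm is ≤ 24 mm ⇒ resistant
Nafcillin (12 mm) in 11–15 mm → I
Daptomycin 26 mm: ≥ 15 mm ⇒ susceptible
Imipenem (17 mm) ≥ 15 mm → S
Amoxicillin-clavulanate (13 mm) in 13–17 mm ⇒ I
Susceptible: 2/5

40%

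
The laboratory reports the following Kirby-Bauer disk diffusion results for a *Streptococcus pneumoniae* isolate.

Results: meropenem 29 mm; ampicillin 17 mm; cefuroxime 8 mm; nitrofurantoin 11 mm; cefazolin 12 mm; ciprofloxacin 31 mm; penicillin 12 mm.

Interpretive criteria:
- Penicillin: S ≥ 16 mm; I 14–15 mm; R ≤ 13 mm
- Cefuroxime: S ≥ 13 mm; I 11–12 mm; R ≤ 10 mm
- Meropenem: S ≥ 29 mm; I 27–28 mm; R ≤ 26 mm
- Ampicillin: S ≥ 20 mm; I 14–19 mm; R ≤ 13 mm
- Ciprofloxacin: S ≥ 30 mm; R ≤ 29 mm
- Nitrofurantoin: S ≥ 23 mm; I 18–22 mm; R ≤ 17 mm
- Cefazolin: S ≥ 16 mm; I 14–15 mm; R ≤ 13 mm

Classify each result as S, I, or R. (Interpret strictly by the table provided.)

S, I, R, R, R, S, R

Meropenem 29 mm: ≥ 29 mm — S
Ampicillin 17 mm: in 14–19 mm → Intermediate
Cefuroxime: 8 mm is ≤ 10 mm — R
Nitrofurantoin: 11 mm is ≤ 17 mm — resistant
Cefazolin: 12 mm is ≤ 13 mm — Resistant
Ciprofloxacin (31 mm) ≥ 30 mm → susceptible
Penicillin: 12 mm is ≤ 13 mm — Resistant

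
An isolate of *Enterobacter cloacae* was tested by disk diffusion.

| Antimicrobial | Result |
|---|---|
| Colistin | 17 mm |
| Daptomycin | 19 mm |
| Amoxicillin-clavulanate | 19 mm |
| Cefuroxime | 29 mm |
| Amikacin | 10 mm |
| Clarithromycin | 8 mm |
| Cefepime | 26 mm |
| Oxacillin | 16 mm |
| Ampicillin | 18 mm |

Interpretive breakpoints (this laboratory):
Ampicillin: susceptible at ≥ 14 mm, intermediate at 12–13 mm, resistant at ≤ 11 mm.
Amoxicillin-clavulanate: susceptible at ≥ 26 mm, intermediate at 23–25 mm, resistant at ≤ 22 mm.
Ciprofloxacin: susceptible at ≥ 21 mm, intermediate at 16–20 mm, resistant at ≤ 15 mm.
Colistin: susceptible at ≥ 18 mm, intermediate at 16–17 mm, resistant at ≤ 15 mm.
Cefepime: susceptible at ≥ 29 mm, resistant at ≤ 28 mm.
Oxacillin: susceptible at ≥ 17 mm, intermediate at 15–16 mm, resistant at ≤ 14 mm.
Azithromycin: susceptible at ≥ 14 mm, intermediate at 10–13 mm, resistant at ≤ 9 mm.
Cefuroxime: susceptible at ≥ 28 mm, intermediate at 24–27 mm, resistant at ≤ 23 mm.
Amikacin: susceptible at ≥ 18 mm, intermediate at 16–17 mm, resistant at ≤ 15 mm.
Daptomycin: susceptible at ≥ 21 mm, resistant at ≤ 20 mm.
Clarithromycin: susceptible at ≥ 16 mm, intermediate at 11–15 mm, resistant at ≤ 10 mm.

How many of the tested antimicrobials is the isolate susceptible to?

2

Colistin (17 mm) in 16–17 mm — intermediate
Daptomycin 19 mm: ≤ 20 mm → Resistant
Amoxicillin-clavulanate (19 mm) ≤ 22 mm ⇒ R
Cefuroxime 29 mm: ≥ 28 mm ⇒ S
Amikacin (10 mm) ≤ 15 mm → resistant
Clarithromycin (8 mm) ≤ 10 mm → resistant
Cefepime: 26 mm is ≤ 28 mm → resistant
Oxacillin 16 mm: in 15–16 mm → Intermediate
Ampicillin (18 mm) ≥ 14 mm — Susceptible
Susceptible: 2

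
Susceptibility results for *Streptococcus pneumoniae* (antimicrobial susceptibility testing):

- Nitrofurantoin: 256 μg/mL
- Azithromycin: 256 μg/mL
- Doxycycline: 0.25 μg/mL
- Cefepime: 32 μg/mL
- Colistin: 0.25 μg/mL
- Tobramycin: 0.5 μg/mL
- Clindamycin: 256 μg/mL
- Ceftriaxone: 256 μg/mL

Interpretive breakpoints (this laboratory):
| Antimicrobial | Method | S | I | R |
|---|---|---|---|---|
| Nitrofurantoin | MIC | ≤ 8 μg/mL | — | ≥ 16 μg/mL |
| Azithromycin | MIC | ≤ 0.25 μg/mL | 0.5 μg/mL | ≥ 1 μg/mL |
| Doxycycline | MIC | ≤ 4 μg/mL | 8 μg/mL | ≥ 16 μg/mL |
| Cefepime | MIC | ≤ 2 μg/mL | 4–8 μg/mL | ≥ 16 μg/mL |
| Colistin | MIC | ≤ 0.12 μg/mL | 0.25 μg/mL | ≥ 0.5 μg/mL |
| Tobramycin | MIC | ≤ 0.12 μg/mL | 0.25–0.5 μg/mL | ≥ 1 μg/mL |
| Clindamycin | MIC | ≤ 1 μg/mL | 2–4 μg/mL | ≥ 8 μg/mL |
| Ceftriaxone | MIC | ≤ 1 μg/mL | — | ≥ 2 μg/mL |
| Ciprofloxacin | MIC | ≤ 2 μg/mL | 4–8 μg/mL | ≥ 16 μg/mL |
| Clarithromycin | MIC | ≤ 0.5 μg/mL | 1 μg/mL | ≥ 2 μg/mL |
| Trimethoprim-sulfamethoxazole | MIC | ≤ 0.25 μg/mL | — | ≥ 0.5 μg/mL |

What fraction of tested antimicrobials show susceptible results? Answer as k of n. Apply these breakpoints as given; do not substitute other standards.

Nitrofurantoin (256 μg/mL) ≥ 16 μg/mL → resistant
Azithromycin 256 μg/mL: ≥ 1 μg/mL ⇒ R
Doxycycline: 0.25 μg/mL is ≤ 4 μg/mL — S
Cefepime: 32 μg/mL is ≥ 16 μg/mL ⇒ resistant
Colistin: 0.25 μg/mL is = 0.25 μg/mL ⇒ Intermediate
Tobramycin (0.5 μg/mL) in 0.25–0.5 μg/mL ⇒ intermediate
Clindamycin: 256 μg/mL is ≥ 8 μg/mL → R
Ceftriaxone: 256 μg/mL is ≥ 2 μg/mL ⇒ resistant
Susceptible: 1/8

1 of 8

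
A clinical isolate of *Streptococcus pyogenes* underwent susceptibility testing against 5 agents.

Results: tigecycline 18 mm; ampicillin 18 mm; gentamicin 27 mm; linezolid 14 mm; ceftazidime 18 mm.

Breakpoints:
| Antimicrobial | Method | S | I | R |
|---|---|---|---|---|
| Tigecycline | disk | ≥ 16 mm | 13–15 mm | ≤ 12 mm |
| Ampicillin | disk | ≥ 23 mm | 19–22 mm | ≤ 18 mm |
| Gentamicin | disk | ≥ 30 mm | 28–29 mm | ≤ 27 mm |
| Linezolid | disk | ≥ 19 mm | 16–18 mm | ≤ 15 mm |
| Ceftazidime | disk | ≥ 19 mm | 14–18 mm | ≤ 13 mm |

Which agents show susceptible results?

Tigecycline 18 mm: ≥ 16 mm ⇒ Susceptible
Ampicillin (18 mm) ≤ 18 mm — Resistant
Gentamicin 27 mm: ≤ 27 mm → Resistant
Linezolid: 14 mm is ≤ 15 mm — Resistant
Ceftazidime (18 mm) in 14–18 mm ⇒ intermediate

tigecycline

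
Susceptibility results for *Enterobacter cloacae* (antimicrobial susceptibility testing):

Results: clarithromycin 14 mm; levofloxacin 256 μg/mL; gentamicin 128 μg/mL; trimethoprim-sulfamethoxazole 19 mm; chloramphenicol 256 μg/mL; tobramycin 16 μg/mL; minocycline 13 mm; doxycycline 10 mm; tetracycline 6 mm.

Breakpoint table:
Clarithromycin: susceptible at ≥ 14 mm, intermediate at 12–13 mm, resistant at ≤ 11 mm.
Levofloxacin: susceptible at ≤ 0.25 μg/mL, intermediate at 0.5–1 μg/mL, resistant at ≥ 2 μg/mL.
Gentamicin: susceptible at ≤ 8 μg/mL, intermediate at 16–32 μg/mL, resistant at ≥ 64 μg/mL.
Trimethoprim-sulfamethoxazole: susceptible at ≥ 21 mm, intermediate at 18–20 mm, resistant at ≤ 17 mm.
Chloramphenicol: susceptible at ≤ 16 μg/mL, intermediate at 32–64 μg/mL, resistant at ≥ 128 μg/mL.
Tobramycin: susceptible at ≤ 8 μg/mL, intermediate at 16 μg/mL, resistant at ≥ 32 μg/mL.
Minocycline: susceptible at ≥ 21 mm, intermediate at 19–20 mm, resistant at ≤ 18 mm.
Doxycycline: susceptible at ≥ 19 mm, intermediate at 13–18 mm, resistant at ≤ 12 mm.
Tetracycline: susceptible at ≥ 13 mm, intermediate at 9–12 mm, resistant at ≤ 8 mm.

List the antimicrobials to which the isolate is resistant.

Clarithromycin 14 mm: ≥ 14 mm ⇒ S
Levofloxacin: 256 μg/mL is ≥ 2 μg/mL ⇒ R
Gentamicin: 128 μg/mL is ≥ 64 μg/mL ⇒ Resistant
Trimethoprim-sulfamethoxazole (19 mm) in 18–20 mm — intermediate
Chloramphenicol: 256 μg/mL is ≥ 128 μg/mL — R
Tobramycin (16 μg/mL) = 16 μg/mL — Intermediate
Minocycline (13 mm) ≤ 18 mm — resistant
Doxycycline (10 mm) ≤ 12 mm → R
Tetracycline 6 mm: ≤ 8 mm ⇒ Resistant

levofloxacin, gentamicin, chloramphenicol, minocycline, doxycycline, tetracycline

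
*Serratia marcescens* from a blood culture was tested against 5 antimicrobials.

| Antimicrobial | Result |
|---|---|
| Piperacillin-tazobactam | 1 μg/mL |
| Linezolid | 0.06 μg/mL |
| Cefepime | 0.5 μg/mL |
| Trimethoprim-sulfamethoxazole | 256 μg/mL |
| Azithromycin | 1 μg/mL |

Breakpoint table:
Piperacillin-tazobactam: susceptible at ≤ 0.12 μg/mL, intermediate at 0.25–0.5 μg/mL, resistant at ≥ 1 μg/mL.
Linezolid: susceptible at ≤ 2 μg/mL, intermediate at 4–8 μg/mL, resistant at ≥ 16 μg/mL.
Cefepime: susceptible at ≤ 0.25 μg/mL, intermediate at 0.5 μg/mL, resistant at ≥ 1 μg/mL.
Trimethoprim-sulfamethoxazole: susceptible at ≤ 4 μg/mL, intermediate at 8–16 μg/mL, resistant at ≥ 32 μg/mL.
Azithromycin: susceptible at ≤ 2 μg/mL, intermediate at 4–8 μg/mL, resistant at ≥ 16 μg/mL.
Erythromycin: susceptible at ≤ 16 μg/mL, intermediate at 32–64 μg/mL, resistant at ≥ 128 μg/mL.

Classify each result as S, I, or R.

R, S, I, R, S

Piperacillin-tazobactam: 1 μg/mL is ≥ 1 μg/mL → R
Linezolid (0.06 μg/mL) ≤ 2 μg/mL ⇒ Susceptible
Cefepime 0.5 μg/mL: = 0.5 μg/mL ⇒ intermediate
Trimethoprim-sulfamethoxazole: 256 μg/mL is ≥ 32 μg/mL — Resistant
Azithromycin 1 μg/mL: ≤ 2 μg/mL ⇒ Susceptible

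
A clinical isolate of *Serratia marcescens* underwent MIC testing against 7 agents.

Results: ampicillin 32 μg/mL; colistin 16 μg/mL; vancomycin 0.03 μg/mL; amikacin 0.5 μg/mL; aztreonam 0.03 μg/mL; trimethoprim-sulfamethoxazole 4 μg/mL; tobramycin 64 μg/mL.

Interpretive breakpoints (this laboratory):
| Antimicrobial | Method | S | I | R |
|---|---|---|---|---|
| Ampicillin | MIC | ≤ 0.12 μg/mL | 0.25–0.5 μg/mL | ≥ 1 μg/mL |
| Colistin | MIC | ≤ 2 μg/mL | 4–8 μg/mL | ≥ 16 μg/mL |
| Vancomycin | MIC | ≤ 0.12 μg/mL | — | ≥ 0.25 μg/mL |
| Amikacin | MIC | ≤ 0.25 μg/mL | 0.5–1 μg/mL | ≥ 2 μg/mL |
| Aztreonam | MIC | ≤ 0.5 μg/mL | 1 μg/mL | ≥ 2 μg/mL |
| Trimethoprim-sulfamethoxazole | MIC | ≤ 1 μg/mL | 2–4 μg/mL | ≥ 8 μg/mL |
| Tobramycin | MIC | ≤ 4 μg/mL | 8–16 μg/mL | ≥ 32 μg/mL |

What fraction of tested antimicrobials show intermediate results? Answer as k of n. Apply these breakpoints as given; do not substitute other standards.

2 of 7

Ampicillin 32 μg/mL: ≥ 1 μg/mL — resistant
Colistin (16 μg/mL) ≥ 16 μg/mL — resistant
Vancomycin 0.03 μg/mL: ≤ 0.12 μg/mL → Susceptible
Amikacin: 0.5 μg/mL is in 0.5–1 μg/mL — I
Aztreonam 0.03 μg/mL: ≤ 0.5 μg/mL → susceptible
Trimethoprim-sulfamethoxazole (4 μg/mL) in 2–4 μg/mL ⇒ Intermediate
Tobramycin: 64 μg/mL is ≥ 32 μg/mL → R
Intermediate: 2/7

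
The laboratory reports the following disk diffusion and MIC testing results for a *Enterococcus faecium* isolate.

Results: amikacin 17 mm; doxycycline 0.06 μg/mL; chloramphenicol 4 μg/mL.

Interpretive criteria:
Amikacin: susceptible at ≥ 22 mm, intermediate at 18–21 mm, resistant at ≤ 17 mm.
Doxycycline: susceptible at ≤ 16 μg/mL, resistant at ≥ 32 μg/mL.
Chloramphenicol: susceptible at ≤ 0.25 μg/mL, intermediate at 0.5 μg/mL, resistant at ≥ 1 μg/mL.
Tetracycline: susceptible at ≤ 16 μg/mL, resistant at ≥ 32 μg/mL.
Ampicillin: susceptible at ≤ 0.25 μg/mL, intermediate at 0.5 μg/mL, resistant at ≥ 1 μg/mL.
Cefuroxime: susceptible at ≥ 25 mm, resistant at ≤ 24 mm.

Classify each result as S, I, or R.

R, S, R

Amikacin (17 mm) ≤ 17 mm ⇒ Resistant
Doxycycline (0.06 μg/mL) ≤ 16 μg/mL — susceptible
Chloramphenicol (4 μg/mL) ≥ 1 μg/mL — Resistant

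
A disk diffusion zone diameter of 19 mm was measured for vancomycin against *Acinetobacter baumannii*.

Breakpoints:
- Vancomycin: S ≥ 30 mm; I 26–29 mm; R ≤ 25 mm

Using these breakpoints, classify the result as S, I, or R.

Vancomycin 19 mm: ≤ 25 mm — R

Resistant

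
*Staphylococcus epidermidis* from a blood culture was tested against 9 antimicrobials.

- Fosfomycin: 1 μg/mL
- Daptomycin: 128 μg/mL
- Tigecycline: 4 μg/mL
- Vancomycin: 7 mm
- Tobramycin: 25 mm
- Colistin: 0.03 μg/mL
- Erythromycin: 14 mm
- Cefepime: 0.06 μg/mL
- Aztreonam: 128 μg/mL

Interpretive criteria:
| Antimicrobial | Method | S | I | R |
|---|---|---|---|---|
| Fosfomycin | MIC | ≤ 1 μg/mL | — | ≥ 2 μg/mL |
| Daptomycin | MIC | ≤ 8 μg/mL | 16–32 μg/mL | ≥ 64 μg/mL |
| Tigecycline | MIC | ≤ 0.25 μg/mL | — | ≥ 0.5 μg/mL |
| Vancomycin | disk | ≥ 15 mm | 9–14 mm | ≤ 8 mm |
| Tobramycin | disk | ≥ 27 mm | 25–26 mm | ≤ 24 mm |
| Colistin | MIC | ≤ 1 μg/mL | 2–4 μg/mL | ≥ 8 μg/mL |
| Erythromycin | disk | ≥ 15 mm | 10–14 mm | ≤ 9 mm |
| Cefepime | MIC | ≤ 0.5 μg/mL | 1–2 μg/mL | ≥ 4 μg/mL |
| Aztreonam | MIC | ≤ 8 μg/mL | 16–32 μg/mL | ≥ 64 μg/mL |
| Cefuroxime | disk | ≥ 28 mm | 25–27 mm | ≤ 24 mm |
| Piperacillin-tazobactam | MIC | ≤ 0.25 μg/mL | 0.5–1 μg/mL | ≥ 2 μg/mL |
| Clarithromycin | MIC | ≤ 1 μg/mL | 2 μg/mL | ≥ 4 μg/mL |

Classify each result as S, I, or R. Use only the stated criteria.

S, R, R, R, I, S, I, S, R

Fosfomycin 1 μg/mL: ≤ 1 μg/mL — susceptible
Daptomycin: 128 μg/mL is ≥ 64 μg/mL → resistant
Tigecycline (4 μg/mL) ≥ 0.5 μg/mL ⇒ Resistant
Vancomycin 7 mm: ≤ 8 mm ⇒ Resistant
Tobramycin: 25 mm is in 25–26 mm ⇒ I
Colistin (0.03 μg/mL) ≤ 1 μg/mL → S
Erythromycin (14 mm) in 10–14 mm ⇒ intermediate
Cefepime 0.06 μg/mL: ≤ 0.5 μg/mL — Susceptible
Aztreonam (128 μg/mL) ≥ 64 μg/mL → resistant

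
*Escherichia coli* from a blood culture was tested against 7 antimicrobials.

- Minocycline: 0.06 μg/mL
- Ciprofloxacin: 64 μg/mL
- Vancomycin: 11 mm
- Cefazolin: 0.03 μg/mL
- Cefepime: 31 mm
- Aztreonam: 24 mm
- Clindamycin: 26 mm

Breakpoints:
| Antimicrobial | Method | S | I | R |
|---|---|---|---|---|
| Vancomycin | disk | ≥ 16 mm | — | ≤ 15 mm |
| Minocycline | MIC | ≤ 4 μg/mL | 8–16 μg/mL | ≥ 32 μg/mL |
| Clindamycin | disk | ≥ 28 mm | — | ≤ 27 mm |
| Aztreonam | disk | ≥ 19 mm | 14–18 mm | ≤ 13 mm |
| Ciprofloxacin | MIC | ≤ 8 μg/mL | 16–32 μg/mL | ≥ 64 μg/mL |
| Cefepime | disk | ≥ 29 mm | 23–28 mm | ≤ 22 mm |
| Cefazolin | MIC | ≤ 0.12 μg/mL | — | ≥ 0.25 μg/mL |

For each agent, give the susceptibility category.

Minocycline: 0.06 μg/mL is ≤ 4 μg/mL ⇒ susceptible
Ciprofloxacin: 64 μg/mL is ≥ 64 μg/mL → R
Vancomycin (11 mm) ≤ 15 mm ⇒ R
Cefazolin 0.03 μg/mL: ≤ 0.12 μg/mL ⇒ Susceptible
Cefepime 31 mm: ≥ 29 mm — S
Aztreonam (24 mm) ≥ 19 mm ⇒ susceptible
Clindamycin (26 mm) ≤ 27 mm — R

S, R, R, S, S, S, R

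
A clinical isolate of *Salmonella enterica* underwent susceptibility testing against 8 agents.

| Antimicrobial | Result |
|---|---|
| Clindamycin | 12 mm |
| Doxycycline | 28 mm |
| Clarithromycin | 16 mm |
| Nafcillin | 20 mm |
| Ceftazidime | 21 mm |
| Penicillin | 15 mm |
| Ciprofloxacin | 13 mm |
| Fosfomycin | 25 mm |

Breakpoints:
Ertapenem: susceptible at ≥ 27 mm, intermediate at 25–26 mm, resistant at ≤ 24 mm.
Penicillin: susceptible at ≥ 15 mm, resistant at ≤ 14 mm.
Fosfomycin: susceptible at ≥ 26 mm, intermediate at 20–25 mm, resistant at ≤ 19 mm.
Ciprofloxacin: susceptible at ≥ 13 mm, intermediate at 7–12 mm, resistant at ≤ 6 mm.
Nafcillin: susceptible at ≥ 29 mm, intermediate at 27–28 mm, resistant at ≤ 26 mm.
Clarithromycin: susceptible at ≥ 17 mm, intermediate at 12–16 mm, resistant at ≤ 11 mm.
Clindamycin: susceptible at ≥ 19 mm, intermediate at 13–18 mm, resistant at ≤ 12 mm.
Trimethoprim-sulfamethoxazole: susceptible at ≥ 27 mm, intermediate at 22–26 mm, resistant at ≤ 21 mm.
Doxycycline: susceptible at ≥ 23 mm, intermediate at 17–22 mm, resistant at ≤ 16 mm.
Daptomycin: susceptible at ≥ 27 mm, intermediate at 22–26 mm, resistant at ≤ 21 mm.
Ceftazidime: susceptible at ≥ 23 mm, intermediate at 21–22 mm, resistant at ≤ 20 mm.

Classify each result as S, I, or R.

Clindamycin: 12 mm is ≤ 12 mm ⇒ R
Doxycycline: 28 mm is ≥ 23 mm — Susceptible
Clarithromycin (16 mm) in 12–16 mm — Intermediate
Nafcillin (20 mm) ≤ 26 mm — Resistant
Ceftazidime (21 mm) in 21–22 mm ⇒ I
Penicillin (15 mm) ≥ 15 mm → S
Ciprofloxacin 13 mm: ≥ 13 mm — susceptible
Fosfomycin (25 mm) in 20–25 mm ⇒ Intermediate

R, S, I, R, I, S, S, I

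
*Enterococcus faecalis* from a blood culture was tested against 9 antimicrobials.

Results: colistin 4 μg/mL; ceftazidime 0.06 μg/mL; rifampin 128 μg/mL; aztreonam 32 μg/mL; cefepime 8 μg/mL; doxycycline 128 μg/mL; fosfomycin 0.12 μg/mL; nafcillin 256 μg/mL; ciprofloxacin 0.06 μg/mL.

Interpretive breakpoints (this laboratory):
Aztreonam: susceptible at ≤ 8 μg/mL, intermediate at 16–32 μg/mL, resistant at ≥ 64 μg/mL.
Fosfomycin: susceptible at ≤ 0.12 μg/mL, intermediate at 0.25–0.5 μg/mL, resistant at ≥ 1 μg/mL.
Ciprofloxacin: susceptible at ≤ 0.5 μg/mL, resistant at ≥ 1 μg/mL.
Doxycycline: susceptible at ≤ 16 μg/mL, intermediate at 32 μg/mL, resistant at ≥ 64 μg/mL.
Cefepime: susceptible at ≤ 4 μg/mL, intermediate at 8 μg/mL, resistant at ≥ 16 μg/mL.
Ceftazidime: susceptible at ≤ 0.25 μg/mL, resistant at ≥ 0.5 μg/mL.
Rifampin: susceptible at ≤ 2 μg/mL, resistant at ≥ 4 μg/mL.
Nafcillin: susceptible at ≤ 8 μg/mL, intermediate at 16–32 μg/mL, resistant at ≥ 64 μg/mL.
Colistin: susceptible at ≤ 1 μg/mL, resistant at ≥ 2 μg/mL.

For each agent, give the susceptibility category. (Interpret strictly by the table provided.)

Colistin (4 μg/mL) ≥ 2 μg/mL → R
Ceftazidime (0.06 μg/mL) ≤ 0.25 μg/mL ⇒ S
Rifampin 128 μg/mL: ≥ 4 μg/mL ⇒ R
Aztreonam 32 μg/mL: in 16–32 μg/mL — I
Cefepime: 8 μg/mL is = 8 μg/mL — I
Doxycycline 128 μg/mL: ≥ 64 μg/mL — resistant
Fosfomycin (0.12 μg/mL) ≤ 0.12 μg/mL — Susceptible
Nafcillin: 256 μg/mL is ≥ 64 μg/mL → resistant
Ciprofloxacin: 0.06 μg/mL is ≤ 0.5 μg/mL ⇒ S

R, S, R, I, I, R, S, R, S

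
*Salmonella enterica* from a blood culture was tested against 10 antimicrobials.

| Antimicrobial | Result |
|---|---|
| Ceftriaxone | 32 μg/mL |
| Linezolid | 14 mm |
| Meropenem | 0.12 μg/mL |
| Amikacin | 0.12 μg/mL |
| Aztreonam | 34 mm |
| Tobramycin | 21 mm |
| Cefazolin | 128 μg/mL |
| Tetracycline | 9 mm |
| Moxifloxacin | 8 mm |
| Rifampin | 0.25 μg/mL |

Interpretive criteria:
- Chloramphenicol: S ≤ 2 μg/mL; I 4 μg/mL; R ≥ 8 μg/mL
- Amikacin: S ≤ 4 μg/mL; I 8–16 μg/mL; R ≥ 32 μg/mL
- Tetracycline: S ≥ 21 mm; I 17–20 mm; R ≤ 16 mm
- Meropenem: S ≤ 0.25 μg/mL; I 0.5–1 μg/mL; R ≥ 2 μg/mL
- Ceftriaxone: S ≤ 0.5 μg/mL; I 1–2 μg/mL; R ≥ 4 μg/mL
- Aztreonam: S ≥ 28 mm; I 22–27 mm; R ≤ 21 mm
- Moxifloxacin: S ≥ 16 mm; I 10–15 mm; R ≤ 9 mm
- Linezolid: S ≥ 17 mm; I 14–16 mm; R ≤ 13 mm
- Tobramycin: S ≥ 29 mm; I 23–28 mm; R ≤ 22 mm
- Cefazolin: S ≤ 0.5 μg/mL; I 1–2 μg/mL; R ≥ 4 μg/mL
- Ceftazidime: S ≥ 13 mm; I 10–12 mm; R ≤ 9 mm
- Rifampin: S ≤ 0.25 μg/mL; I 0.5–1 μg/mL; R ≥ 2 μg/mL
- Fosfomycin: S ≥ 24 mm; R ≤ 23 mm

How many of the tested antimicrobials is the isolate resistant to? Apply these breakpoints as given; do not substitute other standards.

5

Ceftriaxone (32 μg/mL) ≥ 4 μg/mL — resistant
Linezolid (14 mm) in 14–16 mm ⇒ intermediate
Meropenem: 0.12 μg/mL is ≤ 0.25 μg/mL → Susceptible
Amikacin: 0.12 μg/mL is ≤ 4 μg/mL — S
Aztreonam: 34 mm is ≥ 28 mm — susceptible
Tobramycin: 21 mm is ≤ 22 mm — Resistant
Cefazolin 128 μg/mL: ≥ 4 μg/mL → resistant
Tetracycline (9 mm) ≤ 16 mm → Resistant
Moxifloxacin: 8 mm is ≤ 9 mm — resistant
Rifampin 0.25 μg/mL: ≤ 0.25 μg/mL → susceptible
Resistant: 5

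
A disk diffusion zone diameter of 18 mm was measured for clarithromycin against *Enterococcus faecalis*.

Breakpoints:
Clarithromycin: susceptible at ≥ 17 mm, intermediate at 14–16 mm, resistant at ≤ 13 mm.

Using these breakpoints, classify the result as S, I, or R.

Susceptible

Clarithromycin (18 mm) ≥ 17 mm → Susceptible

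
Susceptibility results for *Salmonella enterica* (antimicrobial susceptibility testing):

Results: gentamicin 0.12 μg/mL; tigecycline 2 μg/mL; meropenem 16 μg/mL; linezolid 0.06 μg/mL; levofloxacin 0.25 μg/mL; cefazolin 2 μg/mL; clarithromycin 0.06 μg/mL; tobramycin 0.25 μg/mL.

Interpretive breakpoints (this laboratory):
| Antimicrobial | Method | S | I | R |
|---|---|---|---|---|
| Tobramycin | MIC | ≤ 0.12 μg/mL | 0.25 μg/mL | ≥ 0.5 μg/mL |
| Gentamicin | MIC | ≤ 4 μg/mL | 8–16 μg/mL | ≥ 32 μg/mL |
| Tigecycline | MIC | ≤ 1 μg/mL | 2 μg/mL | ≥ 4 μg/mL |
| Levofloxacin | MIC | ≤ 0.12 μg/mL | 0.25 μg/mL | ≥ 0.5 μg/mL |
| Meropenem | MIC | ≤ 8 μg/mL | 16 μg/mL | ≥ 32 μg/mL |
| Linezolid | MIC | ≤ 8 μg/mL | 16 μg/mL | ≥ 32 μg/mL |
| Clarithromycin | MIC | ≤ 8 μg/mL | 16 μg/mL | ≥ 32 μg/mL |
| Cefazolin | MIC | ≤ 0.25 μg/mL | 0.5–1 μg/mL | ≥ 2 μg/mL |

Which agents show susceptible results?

gentamicin, linezolid, clarithromycin

Gentamicin (0.12 μg/mL) ≤ 4 μg/mL → susceptible
Tigecycline: 2 μg/mL is = 2 μg/mL ⇒ intermediate
Meropenem (16 μg/mL) = 16 μg/mL — intermediate
Linezolid: 0.06 μg/mL is ≤ 8 μg/mL — Susceptible
Levofloxacin 0.25 μg/mL: = 0.25 μg/mL ⇒ I
Cefazolin: 2 μg/mL is ≥ 2 μg/mL → Resistant
Clarithromycin 0.06 μg/mL: ≤ 8 μg/mL → susceptible
Tobramycin: 0.25 μg/mL is = 0.25 μg/mL ⇒ Intermediate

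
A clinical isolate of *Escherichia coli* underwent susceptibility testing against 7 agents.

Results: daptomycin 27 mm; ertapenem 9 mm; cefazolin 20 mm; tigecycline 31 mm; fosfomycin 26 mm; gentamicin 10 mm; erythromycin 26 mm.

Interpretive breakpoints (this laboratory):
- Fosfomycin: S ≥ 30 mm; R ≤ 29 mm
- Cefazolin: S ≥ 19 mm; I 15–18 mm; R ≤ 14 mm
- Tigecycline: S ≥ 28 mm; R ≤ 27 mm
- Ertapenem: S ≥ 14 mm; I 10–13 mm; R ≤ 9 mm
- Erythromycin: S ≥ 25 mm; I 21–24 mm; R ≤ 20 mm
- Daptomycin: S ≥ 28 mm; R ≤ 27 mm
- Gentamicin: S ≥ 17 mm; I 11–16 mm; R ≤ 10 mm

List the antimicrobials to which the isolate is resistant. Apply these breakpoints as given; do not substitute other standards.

Daptomycin (27 mm) ≤ 27 mm → Resistant
Ertapenem (9 mm) ≤ 9 mm → resistant
Cefazolin: 20 mm is ≥ 19 mm → susceptible
Tigecycline: 31 mm is ≥ 28 mm → susceptible
Fosfomycin: 26 mm is ≤ 29 mm → R
Gentamicin: 10 mm is ≤ 10 mm → resistant
Erythromycin: 26 mm is ≥ 25 mm ⇒ Susceptible

daptomycin, ertapenem, fosfomycin, gentamicin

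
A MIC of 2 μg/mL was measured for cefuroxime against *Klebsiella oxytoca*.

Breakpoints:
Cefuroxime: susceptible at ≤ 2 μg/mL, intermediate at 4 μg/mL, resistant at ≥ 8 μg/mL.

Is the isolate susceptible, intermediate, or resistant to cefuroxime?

Cefuroxime (2 μg/mL) ≤ 2 μg/mL → Susceptible

S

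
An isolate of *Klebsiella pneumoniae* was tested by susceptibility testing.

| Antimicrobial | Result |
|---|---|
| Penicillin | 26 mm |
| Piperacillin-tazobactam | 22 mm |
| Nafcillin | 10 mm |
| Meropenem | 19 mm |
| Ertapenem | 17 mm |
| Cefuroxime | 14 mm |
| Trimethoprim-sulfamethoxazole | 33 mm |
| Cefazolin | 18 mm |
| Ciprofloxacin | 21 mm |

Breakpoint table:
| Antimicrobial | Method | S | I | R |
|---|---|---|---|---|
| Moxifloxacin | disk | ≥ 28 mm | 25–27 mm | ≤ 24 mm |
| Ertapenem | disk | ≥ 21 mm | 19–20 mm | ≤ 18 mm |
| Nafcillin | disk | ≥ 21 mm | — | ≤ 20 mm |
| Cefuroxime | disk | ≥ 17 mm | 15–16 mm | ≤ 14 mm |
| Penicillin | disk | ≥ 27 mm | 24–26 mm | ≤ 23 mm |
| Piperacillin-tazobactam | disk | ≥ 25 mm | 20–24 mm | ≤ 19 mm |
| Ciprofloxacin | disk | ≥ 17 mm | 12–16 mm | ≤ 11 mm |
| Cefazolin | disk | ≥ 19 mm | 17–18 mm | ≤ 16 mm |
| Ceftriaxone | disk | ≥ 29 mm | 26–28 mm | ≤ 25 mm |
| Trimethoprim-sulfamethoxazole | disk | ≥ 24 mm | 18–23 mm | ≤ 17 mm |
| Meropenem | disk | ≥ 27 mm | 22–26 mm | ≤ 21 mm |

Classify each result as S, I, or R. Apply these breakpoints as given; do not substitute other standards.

Penicillin: 26 mm is in 24–26 mm ⇒ intermediate
Piperacillin-tazobactam: 22 mm is in 20–24 mm → intermediate
Nafcillin 10 mm: ≤ 20 mm — resistant
Meropenem (19 mm) ≤ 21 mm → Resistant
Ertapenem 17 mm: ≤ 18 mm → resistant
Cefuroxime 14 mm: ≤ 14 mm — resistant
Trimethoprim-sulfamethoxazole: 33 mm is ≥ 24 mm → S
Cefazolin 18 mm: in 17–18 mm — Intermediate
Ciprofloxacin: 21 mm is ≥ 17 mm → Susceptible

I, I, R, R, R, R, S, I, S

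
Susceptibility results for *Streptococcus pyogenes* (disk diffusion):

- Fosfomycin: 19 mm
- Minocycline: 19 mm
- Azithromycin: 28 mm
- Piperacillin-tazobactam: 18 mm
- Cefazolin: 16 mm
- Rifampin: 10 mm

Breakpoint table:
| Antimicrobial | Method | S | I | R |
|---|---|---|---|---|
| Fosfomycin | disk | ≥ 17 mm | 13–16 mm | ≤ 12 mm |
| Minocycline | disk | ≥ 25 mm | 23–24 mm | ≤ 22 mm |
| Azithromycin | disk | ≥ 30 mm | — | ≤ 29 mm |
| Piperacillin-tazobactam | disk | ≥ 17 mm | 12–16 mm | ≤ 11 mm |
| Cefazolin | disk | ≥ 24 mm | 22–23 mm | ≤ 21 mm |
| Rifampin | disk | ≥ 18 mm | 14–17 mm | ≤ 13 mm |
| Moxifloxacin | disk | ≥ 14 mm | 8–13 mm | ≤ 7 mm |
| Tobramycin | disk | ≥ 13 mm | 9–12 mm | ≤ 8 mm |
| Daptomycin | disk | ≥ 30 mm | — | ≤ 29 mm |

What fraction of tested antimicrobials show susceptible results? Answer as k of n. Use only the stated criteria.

Fosfomycin 19 mm: ≥ 17 mm — S
Minocycline (19 mm) ≤ 22 mm ⇒ resistant
Azithromycin: 28 mm is ≤ 29 mm — Resistant
Piperacillin-tazobactam 18 mm: ≥ 17 mm ⇒ Susceptible
Cefazolin (16 mm) ≤ 21 mm ⇒ resistant
Rifampin (10 mm) ≤ 13 mm — resistant
Susceptible: 2/6

2 of 6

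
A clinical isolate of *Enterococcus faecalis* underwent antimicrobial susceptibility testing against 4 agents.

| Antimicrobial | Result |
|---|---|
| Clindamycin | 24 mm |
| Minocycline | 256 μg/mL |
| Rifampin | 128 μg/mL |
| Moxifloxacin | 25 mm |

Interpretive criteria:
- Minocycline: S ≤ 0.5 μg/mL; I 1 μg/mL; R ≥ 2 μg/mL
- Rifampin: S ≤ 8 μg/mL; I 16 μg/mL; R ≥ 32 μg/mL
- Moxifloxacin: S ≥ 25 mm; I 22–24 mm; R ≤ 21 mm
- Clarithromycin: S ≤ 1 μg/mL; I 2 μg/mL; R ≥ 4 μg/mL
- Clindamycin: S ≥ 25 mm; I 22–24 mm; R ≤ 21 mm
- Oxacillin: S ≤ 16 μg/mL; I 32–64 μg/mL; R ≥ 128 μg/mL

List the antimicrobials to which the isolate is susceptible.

Clindamycin: 24 mm is in 22–24 mm → I
Minocycline (256 μg/mL) ≥ 2 μg/mL ⇒ resistant
Rifampin 128 μg/mL: ≥ 32 μg/mL ⇒ R
Moxifloxacin 25 mm: ≥ 25 mm ⇒ S

moxifloxacin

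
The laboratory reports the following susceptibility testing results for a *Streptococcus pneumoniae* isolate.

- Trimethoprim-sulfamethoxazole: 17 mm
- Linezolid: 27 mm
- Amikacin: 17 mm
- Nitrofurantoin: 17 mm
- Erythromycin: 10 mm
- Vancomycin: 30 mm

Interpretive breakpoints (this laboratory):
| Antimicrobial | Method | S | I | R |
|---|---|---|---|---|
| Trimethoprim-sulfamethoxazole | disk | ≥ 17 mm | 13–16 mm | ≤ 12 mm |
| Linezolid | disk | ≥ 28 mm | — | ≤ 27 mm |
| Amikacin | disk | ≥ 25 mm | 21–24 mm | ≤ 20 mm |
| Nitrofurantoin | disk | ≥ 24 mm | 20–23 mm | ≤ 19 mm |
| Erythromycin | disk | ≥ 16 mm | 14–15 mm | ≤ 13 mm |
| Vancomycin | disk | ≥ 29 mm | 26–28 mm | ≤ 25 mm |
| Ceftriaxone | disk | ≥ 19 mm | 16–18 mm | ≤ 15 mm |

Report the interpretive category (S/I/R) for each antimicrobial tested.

S, R, R, R, R, S

Trimethoprim-sulfamethoxazole: 17 mm is ≥ 17 mm ⇒ Susceptible
Linezolid 27 mm: ≤ 27 mm ⇒ resistant
Amikacin 17 mm: ≤ 20 mm — resistant
Nitrofurantoin (17 mm) ≤ 19 mm ⇒ Resistant
Erythromycin (10 mm) ≤ 13 mm → resistant
Vancomycin 30 mm: ≥ 29 mm → S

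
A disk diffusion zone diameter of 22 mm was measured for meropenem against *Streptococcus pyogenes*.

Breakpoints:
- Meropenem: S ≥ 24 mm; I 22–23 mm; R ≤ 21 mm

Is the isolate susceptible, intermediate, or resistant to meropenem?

Meropenem 22 mm: in 22–23 mm — I

Intermediate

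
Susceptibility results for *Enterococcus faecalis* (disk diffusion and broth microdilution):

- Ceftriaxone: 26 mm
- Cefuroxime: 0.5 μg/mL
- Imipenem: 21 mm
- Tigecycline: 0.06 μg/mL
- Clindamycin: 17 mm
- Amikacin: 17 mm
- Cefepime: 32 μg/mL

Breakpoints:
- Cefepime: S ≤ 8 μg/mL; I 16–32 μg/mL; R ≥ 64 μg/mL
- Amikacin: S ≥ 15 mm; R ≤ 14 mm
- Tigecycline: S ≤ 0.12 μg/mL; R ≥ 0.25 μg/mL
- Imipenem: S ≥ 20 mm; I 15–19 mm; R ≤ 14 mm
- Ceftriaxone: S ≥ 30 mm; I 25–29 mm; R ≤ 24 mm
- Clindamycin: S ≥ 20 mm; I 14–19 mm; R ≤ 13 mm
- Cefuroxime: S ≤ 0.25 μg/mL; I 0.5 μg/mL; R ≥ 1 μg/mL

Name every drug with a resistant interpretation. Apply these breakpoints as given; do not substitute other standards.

Ceftriaxone 26 mm: in 25–29 mm — I
Cefuroxime 0.5 μg/mL: = 0.5 μg/mL → intermediate
Imipenem (21 mm) ≥ 20 mm → Susceptible
Tigecycline 0.06 μg/mL: ≤ 0.12 μg/mL → S
Clindamycin 17 mm: in 14–19 mm ⇒ I
Amikacin: 17 mm is ≥ 15 mm — S
Cefepime (32 μg/mL) in 16–32 μg/mL — intermediate

none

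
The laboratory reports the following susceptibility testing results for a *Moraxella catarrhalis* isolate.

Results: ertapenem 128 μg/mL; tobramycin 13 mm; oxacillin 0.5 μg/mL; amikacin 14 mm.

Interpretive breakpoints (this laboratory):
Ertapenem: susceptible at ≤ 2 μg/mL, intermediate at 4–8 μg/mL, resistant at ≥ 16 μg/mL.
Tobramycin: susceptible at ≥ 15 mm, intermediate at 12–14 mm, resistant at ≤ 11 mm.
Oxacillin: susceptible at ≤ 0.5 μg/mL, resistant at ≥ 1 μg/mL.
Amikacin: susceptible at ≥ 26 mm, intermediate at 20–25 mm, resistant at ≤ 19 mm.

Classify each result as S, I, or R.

R, I, S, R

Ertapenem (128 μg/mL) ≥ 16 μg/mL — resistant
Tobramycin: 13 mm is in 12–14 mm ⇒ intermediate
Oxacillin 0.5 μg/mL: ≤ 0.5 μg/mL — Susceptible
Amikacin (14 mm) ≤ 19 mm — resistant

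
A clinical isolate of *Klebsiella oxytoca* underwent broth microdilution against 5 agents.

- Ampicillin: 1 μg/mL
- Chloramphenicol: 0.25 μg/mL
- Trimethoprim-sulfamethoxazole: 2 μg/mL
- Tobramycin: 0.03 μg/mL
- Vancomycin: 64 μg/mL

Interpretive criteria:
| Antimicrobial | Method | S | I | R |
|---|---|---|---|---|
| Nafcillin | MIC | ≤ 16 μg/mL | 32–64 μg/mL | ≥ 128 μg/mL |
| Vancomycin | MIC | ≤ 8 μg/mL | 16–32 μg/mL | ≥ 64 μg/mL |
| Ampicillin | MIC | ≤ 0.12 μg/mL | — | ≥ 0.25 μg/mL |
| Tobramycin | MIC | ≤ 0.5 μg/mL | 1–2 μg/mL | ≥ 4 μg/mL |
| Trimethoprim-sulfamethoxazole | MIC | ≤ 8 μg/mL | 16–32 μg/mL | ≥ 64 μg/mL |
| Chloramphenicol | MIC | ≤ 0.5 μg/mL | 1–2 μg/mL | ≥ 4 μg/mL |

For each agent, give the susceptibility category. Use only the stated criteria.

R, S, S, S, R

Ampicillin 1 μg/mL: ≥ 0.25 μg/mL ⇒ R
Chloramphenicol: 0.25 μg/mL is ≤ 0.5 μg/mL → Susceptible
Trimethoprim-sulfamethoxazole 2 μg/mL: ≤ 8 μg/mL ⇒ susceptible
Tobramycin: 0.03 μg/mL is ≤ 0.5 μg/mL — S
Vancomycin: 64 μg/mL is ≥ 64 μg/mL ⇒ R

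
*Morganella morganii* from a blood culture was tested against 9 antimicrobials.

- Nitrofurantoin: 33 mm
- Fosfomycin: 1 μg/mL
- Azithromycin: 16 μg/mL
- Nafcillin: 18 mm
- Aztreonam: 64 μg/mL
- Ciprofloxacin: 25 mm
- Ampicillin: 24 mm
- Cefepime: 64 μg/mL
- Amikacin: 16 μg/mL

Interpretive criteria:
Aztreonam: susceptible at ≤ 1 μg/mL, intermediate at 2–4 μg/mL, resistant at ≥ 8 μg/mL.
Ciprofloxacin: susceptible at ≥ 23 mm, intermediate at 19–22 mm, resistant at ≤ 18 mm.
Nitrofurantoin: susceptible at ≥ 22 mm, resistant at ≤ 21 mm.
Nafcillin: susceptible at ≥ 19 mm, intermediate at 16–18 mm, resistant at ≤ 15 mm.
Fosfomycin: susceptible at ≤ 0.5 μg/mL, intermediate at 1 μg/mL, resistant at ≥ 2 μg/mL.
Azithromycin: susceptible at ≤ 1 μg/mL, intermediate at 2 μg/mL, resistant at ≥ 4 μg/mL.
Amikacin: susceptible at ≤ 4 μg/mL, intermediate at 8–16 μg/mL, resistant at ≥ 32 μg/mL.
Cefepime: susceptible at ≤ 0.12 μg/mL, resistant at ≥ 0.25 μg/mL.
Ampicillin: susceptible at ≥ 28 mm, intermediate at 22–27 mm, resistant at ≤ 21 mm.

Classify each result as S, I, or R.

S, I, R, I, R, S, I, R, I

Nitrofurantoin: 33 mm is ≥ 22 mm ⇒ S
Fosfomycin (1 μg/mL) = 1 μg/mL → I
Azithromycin 16 μg/mL: ≥ 4 μg/mL ⇒ R
Nafcillin 18 mm: in 16–18 mm → I
Aztreonam: 64 μg/mL is ≥ 8 μg/mL → Resistant
Ciprofloxacin: 25 mm is ≥ 23 mm ⇒ S
Ampicillin (24 mm) in 22–27 mm → Intermediate
Cefepime (64 μg/mL) ≥ 0.25 μg/mL — resistant
Amikacin (16 μg/mL) in 8–16 μg/mL — intermediate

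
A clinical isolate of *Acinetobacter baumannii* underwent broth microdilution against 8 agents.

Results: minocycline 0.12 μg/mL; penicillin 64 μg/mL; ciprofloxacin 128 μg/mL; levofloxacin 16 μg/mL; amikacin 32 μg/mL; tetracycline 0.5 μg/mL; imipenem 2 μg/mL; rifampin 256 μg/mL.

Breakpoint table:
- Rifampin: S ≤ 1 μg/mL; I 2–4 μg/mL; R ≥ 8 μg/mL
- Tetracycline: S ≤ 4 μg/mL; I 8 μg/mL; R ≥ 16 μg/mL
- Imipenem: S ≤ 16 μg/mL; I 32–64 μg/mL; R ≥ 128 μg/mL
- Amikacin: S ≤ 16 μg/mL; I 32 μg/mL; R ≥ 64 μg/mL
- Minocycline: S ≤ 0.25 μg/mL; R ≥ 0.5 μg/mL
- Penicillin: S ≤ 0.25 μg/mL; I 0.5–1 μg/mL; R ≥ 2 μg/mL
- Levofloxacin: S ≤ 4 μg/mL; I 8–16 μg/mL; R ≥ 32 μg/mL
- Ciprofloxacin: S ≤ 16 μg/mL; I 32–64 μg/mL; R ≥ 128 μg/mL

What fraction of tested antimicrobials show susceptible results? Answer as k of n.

Minocycline 0.12 μg/mL: ≤ 0.25 μg/mL → Susceptible
Penicillin 64 μg/mL: ≥ 2 μg/mL — R
Ciprofloxacin (128 μg/mL) ≥ 128 μg/mL — Resistant
Levofloxacin 16 μg/mL: in 8–16 μg/mL ⇒ I
Amikacin 32 μg/mL: = 32 μg/mL — intermediate
Tetracycline: 0.5 μg/mL is ≤ 4 μg/mL ⇒ susceptible
Imipenem 2 μg/mL: ≤ 16 μg/mL — Susceptible
Rifampin (256 μg/mL) ≥ 8 μg/mL — Resistant
Susceptible: 3/8

3 of 8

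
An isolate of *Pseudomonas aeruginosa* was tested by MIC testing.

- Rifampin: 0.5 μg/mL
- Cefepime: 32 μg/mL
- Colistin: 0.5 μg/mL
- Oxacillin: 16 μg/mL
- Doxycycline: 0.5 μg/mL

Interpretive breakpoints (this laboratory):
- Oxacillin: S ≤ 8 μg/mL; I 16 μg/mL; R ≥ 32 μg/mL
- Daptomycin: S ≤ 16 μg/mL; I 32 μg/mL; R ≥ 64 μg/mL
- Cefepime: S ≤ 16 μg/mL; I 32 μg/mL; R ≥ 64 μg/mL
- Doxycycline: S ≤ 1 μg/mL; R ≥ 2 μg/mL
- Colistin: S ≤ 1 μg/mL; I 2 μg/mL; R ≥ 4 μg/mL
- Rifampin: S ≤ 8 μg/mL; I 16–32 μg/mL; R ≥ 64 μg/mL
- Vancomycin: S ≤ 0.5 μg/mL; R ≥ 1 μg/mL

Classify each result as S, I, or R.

S, I, S, I, S

Rifampin 0.5 μg/mL: ≤ 8 μg/mL — Susceptible
Cefepime (32 μg/mL) = 32 μg/mL — I
Colistin (0.5 μg/mL) ≤ 1 μg/mL ⇒ Susceptible
Oxacillin (16 μg/mL) = 16 μg/mL → intermediate
Doxycycline (0.5 μg/mL) ≤ 1 μg/mL → susceptible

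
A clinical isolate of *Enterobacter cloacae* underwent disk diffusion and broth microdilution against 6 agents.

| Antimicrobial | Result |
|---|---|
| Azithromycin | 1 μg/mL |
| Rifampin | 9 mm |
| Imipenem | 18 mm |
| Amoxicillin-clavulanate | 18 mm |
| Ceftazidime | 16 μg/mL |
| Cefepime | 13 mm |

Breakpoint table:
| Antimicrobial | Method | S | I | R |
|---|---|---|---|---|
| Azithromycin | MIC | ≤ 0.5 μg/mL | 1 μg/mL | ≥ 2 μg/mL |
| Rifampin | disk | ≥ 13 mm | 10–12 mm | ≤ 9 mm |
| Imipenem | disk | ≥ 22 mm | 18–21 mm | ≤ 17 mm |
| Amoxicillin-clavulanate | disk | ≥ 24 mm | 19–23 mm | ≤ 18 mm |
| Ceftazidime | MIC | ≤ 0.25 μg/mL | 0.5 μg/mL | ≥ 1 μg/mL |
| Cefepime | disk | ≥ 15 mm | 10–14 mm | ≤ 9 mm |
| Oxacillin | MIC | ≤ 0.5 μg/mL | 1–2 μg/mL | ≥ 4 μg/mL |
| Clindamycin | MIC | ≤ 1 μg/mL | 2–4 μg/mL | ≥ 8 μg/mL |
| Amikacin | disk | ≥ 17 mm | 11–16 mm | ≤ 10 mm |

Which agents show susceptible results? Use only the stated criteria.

Azithromycin (1 μg/mL) = 1 μg/mL ⇒ I
Rifampin: 9 mm is ≤ 9 mm ⇒ Resistant
Imipenem 18 mm: in 18–21 mm → intermediate
Amoxicillin-clavulanate (18 mm) ≤ 18 mm → Resistant
Ceftazidime (16 μg/mL) ≥ 1 μg/mL → Resistant
Cefepime 13 mm: in 10–14 mm → intermediate

none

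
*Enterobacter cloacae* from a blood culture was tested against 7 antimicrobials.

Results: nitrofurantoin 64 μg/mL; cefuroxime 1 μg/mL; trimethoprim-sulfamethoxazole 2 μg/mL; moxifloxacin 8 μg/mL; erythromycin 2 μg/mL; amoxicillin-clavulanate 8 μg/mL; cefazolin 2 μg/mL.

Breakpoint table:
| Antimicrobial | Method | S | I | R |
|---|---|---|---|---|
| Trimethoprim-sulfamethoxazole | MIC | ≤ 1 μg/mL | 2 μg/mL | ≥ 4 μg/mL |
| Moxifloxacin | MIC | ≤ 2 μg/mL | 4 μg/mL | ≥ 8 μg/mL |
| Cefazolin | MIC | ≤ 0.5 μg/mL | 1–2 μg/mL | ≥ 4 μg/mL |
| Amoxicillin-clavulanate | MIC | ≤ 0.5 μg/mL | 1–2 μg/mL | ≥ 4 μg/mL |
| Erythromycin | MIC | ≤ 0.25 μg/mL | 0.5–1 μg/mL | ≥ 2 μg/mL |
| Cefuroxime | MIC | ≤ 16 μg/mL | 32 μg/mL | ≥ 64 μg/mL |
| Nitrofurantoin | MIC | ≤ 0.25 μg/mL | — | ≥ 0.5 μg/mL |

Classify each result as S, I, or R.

R, S, I, R, R, R, I

Nitrofurantoin (64 μg/mL) ≥ 0.5 μg/mL ⇒ Resistant
Cefuroxime 1 μg/mL: ≤ 16 μg/mL — S
Trimethoprim-sulfamethoxazole: 2 μg/mL is = 2 μg/mL → I
Moxifloxacin: 8 μg/mL is ≥ 8 μg/mL → R
Erythromycin: 2 μg/mL is ≥ 2 μg/mL ⇒ resistant
Amoxicillin-clavulanate (8 μg/mL) ≥ 4 μg/mL — resistant
Cefazolin: 2 μg/mL is in 1–2 μg/mL ⇒ I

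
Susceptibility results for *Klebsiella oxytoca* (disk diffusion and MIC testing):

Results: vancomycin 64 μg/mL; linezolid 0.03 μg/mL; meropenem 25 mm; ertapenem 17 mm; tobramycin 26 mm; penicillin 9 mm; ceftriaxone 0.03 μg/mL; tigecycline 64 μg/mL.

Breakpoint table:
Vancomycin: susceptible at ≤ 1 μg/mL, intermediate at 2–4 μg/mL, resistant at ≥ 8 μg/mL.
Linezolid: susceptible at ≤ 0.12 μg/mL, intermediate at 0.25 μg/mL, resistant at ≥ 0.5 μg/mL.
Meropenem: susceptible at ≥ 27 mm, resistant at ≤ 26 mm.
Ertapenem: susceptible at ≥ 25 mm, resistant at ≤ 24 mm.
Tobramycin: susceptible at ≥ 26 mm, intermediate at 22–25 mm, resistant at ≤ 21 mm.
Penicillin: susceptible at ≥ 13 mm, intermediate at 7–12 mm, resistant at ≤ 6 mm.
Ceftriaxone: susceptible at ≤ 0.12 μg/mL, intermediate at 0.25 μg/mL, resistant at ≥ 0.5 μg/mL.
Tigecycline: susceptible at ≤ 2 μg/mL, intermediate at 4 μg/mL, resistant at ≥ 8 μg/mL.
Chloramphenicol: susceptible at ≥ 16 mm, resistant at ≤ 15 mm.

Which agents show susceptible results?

linezolid, tobramycin, ceftriaxone

Vancomycin (64 μg/mL) ≥ 8 μg/mL → Resistant
Linezolid: 0.03 μg/mL is ≤ 0.12 μg/mL → susceptible
Meropenem 25 mm: ≤ 26 mm → R
Ertapenem 17 mm: ≤ 24 mm — R
Tobramycin (26 mm) ≥ 26 mm — Susceptible
Penicillin (9 mm) in 7–12 mm → intermediate
Ceftriaxone (0.03 μg/mL) ≤ 0.12 μg/mL ⇒ Susceptible
Tigecycline 64 μg/mL: ≥ 8 μg/mL — Resistant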